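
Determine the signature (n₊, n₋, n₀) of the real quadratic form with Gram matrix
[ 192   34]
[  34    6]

step 0: pivot 192 → sign +
step 1: pivot -1/48 → sign −
signature = (1, 1, 0)

Answer: (1, 1, 0)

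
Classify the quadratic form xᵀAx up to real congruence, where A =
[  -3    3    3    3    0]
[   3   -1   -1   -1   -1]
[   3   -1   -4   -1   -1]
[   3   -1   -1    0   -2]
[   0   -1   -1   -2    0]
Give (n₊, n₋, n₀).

Answer: (2, 3, 0)

Derivation:
step 0: pivot -3 → sign −
step 1: pivot 2 → sign +
step 2: pivot -3 → sign −
step 3: pivot 1 → sign +
step 4: pivot -3/2 → sign −
signature = (2, 3, 0)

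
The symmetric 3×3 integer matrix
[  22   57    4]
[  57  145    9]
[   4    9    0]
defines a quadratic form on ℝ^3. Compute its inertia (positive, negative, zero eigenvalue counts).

step 0: pivot 22 → sign +
step 1: pivot -59/22 → sign −
step 2: pivot -2/59 → sign −
signature = (1, 2, 0)

Answer: (1, 2, 0)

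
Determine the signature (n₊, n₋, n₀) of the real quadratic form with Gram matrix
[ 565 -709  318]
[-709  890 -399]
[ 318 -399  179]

Answer: (3, 0, 0)

Derivation:
step 0: pivot 565 → sign +
step 1: pivot 169/565 → sign +
step 2: pivot 2/169 → sign +
signature = (3, 0, 0)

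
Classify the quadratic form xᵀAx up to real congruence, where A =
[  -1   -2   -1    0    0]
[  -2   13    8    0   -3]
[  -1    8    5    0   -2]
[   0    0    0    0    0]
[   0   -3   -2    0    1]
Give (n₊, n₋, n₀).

Answer: (2, 1, 2)

Derivation:
step 0: pivot -1 → sign −
step 1: pivot 17 → sign +
step 2: pivot 2/17 → sign +
step 3: row/col 3 already zero → sign 0
step 4: row/col 4 already zero → sign 0
signature = (2, 1, 2)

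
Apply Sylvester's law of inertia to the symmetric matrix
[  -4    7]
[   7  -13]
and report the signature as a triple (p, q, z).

step 0: pivot -4 → sign −
step 1: pivot -3/4 → sign −
signature = (0, 2, 0)

Answer: (0, 2, 0)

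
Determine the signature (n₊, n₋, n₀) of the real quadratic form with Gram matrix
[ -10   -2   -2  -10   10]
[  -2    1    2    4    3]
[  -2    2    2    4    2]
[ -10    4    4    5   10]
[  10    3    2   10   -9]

step 0: pivot -10 → sign −
step 1: pivot 7/5 → sign +
step 2: pivot -12/7 → sign −
step 3: pivot 2 → sign +
step 4: row/col 4 already zero → sign 0
signature = (2, 2, 1)

Answer: (2, 2, 1)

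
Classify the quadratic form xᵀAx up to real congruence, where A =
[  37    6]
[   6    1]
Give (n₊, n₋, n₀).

step 0: pivot 37 → sign +
step 1: pivot 1/37 → sign +
signature = (2, 0, 0)

Answer: (2, 0, 0)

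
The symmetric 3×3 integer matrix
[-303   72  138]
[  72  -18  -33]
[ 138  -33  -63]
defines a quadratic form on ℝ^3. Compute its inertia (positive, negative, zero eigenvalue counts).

step 0: pivot -303 → sign −
step 1: pivot -90/101 → sign −
step 2: pivot -1/10 → sign −
signature = (0, 3, 0)

Answer: (0, 3, 0)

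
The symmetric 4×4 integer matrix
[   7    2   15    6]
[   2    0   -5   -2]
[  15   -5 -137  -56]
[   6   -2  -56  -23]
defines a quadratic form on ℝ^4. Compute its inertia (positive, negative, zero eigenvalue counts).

Answer: (1, 3, 0)

Derivation:
step 0: pivot 7 → sign +
step 1: pivot -4/7 → sign −
step 2: pivot -73/4 → sign −
step 3: pivot -3/73 → sign −
signature = (1, 3, 0)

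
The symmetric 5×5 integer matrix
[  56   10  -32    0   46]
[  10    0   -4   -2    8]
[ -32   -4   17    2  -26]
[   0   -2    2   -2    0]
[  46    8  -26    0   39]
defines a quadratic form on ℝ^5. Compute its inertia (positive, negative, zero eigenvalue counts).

step 0: pivot 56 → sign +
step 1: pivot -25/14 → sign −
step 2: pivot 9/25 → sign +
step 3: pivot 2/9 → sign +
step 4: pivot 1 → sign +
signature = (4, 1, 0)

Answer: (4, 1, 0)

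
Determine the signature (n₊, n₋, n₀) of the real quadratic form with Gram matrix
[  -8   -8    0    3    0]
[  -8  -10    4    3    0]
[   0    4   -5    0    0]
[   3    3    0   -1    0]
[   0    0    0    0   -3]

Answer: (2, 3, 0)

Derivation:
step 0: pivot -8 → sign −
step 1: pivot -2 → sign −
step 2: pivot 3 → sign +
step 3: pivot 1/8 → sign +
step 4: pivot -3 → sign −
signature = (2, 3, 0)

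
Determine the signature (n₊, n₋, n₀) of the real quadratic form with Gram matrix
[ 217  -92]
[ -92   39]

Answer: (1, 1, 0)

Derivation:
step 0: pivot 217 → sign +
step 1: pivot -1/217 → sign −
signature = (1, 1, 0)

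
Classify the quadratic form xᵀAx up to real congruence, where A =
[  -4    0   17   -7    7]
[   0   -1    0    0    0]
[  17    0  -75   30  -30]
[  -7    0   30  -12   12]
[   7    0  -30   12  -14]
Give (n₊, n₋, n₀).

step 0: pivot -4 → sign −
step 1: pivot -1 → sign −
step 2: pivot -11/4 → sign −
step 3: pivot 3/11 → sign +
step 4: pivot -2 → sign −
signature = (1, 4, 0)

Answer: (1, 4, 0)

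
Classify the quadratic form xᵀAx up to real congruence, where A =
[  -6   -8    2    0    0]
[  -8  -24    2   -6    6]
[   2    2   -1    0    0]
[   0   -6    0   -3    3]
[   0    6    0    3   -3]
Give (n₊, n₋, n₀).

step 0: pivot -6 → sign −
step 1: pivot -40/3 → sign −
step 2: pivot -3/10 → sign −
step 3: row/col 3 already zero → sign 0
step 4: row/col 4 already zero → sign 0
signature = (0, 3, 2)

Answer: (0, 3, 2)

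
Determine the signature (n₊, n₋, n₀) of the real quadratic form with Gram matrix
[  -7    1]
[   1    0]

Answer: (1, 1, 0)

Derivation:
step 0: pivot -7 → sign −
step 1: pivot 1/7 → sign +
signature = (1, 1, 0)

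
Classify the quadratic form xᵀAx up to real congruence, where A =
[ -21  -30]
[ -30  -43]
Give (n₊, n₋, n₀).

Answer: (0, 2, 0)

Derivation:
step 0: pivot -21 → sign −
step 1: pivot -1/7 → sign −
signature = (0, 2, 0)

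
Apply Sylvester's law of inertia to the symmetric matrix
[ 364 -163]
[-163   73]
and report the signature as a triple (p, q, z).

step 0: pivot 364 → sign +
step 1: pivot 3/364 → sign +
signature = (2, 0, 0)

Answer: (2, 0, 0)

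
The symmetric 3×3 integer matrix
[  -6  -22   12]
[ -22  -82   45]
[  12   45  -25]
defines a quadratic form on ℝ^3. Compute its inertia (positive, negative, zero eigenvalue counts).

step 0: pivot -6 → sign −
step 1: pivot -4/3 → sign −
step 2: pivot -1/4 → sign −
signature = (0, 3, 0)

Answer: (0, 3, 0)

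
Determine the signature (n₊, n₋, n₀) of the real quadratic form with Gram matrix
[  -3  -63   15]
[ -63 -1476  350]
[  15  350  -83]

Answer: (1, 2, 0)

Derivation:
step 0: pivot -3 → sign −
step 1: pivot -153 → sign −
step 2: pivot 1/153 → sign +
signature = (1, 2, 0)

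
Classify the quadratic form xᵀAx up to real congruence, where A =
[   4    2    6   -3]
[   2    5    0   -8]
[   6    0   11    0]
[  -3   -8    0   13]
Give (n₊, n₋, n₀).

step 0: pivot 4 → sign +
step 1: pivot 4 → sign +
step 2: pivot -1/4 → sign −
step 3: pivot 3/4 → sign +
signature = (3, 1, 0)

Answer: (3, 1, 0)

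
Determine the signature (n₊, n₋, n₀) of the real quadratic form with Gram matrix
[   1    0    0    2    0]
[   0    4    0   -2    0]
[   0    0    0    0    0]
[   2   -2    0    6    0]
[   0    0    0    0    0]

step 0: pivot 1 → sign +
step 1: pivot 4 → sign +
step 2: pivot 1 → sign +
step 3: row/col 3 already zero → sign 0
step 4: row/col 4 already zero → sign 0
signature = (3, 0, 2)

Answer: (3, 0, 2)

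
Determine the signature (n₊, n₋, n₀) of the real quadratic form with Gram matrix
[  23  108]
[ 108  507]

Answer: (1, 1, 0)

Derivation:
step 0: pivot 23 → sign +
step 1: pivot -3/23 → sign −
signature = (1, 1, 0)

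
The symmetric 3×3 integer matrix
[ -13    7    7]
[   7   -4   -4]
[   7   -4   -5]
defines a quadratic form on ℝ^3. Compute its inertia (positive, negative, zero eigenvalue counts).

Answer: (0, 3, 0)

Derivation:
step 0: pivot -13 → sign −
step 1: pivot -3/13 → sign −
step 2: pivot -1 → sign −
signature = (0, 3, 0)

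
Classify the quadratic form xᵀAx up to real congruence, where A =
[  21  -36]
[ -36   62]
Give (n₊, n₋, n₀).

Answer: (2, 0, 0)

Derivation:
step 0: pivot 21 → sign +
step 1: pivot 2/7 → sign +
signature = (2, 0, 0)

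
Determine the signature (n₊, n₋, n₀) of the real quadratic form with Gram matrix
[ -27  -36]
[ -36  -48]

Answer: (0, 1, 1)

Derivation:
step 0: pivot -27 → sign −
step 1: row/col 1 already zero → sign 0
signature = (0, 1, 1)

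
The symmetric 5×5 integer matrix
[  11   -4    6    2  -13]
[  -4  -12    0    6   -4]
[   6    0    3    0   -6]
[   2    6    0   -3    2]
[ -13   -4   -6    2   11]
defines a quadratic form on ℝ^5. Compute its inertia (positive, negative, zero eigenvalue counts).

step 0: pivot 11 → sign +
step 1: pivot -148/11 → sign −
step 2: pivot 3/37 → sign +
step 3: row/col 3 already zero → sign 0
step 4: row/col 4 already zero → sign 0
signature = (2, 1, 2)

Answer: (2, 1, 2)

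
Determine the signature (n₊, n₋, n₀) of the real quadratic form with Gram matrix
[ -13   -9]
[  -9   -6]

Answer: (1, 1, 0)

Derivation:
step 0: pivot -13 → sign −
step 1: pivot 3/13 → sign +
signature = (1, 1, 0)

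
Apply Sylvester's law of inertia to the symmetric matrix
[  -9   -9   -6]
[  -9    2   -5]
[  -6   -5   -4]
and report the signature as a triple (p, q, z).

Answer: (1, 2, 0)

Derivation:
step 0: pivot -9 → sign −
step 1: pivot 11 → sign +
step 2: pivot -1/11 → sign −
signature = (1, 2, 0)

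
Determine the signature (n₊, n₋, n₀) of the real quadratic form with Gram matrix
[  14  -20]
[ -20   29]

step 0: pivot 14 → sign +
step 1: pivot 3/7 → sign +
signature = (2, 0, 0)

Answer: (2, 0, 0)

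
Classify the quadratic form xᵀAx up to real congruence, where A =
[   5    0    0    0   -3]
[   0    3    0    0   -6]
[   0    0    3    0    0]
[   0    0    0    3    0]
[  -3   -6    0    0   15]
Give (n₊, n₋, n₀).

step 0: pivot 5 → sign +
step 1: pivot 3 → sign +
step 2: pivot 3 → sign +
step 3: pivot 3 → sign +
step 4: pivot 6/5 → sign +
signature = (5, 0, 0)

Answer: (5, 0, 0)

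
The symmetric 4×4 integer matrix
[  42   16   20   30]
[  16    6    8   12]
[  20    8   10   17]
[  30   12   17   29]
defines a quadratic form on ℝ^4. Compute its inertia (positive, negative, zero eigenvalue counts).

Answer: (2, 2, 0)

Derivation:
step 0: pivot 42 → sign +
step 1: pivot -2/21 → sign −
step 2: pivot 2 → sign +
step 3: pivot -3/2 → sign −
signature = (2, 2, 0)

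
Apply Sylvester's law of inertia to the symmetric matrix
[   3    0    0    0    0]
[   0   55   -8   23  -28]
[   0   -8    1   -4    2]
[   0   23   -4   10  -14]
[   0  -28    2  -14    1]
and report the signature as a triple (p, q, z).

step 0: pivot 3 → sign +
step 1: pivot 55 → sign +
step 2: pivot -9/55 → sign −
step 3: pivot 3 → sign +
step 4: pivot 1 → sign +
signature = (4, 1, 0)

Answer: (4, 1, 0)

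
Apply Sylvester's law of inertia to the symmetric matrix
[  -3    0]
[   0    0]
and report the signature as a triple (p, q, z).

step 0: pivot -3 → sign −
step 1: row/col 1 already zero → sign 0
signature = (0, 1, 1)

Answer: (0, 1, 1)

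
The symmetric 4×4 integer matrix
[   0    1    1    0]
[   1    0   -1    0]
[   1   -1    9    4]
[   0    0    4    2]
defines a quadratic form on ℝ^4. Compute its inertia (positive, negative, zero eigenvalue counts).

step 0: pivot 2 → sign +
step 1: pivot -1/2 → sign −
step 2: pivot 11 → sign +
step 3: pivot 6/11 → sign +
signature = (3, 1, 0)

Answer: (3, 1, 0)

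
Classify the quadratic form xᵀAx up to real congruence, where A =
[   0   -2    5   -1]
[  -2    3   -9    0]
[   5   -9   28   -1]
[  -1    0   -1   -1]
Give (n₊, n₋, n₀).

Answer: (2, 2, 0)

Derivation:
step 0: pivot 3 → sign +
step 1: pivot -4/3 → sign −
step 2: pivot 7/4 → sign +
step 3: pivot -2/7 → sign −
signature = (2, 2, 0)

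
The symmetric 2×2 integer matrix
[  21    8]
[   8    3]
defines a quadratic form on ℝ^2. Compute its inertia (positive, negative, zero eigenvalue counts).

step 0: pivot 21 → sign +
step 1: pivot -1/21 → sign −
signature = (1, 1, 0)

Answer: (1, 1, 0)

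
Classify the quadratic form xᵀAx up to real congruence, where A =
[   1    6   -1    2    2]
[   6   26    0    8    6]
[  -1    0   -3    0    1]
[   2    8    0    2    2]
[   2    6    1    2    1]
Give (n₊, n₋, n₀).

Answer: (2, 3, 0)

Derivation:
step 0: pivot 1 → sign +
step 1: pivot -10 → sign −
step 2: pivot -2/5 → sign −
step 3: pivot 3/2 → sign +
step 4: pivot -2/3 → sign −
signature = (2, 3, 0)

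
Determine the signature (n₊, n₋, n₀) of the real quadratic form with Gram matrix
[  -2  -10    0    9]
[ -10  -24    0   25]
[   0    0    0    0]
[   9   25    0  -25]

step 0: pivot -2 → sign −
step 1: pivot 26 → sign +
step 2: pivot 3/26 → sign +
step 3: row/col 3 already zero → sign 0
signature = (2, 1, 1)

Answer: (2, 1, 1)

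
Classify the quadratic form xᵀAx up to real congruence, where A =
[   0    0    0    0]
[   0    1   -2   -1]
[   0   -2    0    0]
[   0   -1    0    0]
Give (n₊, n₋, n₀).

step 0: pivot 1 → sign +
step 1: pivot -4 → sign −
step 2: row/col 2 already zero → sign 0
step 3: row/col 3 already zero → sign 0
signature = (1, 1, 2)

Answer: (1, 1, 2)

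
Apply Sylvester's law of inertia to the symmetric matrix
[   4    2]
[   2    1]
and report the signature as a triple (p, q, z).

Answer: (1, 0, 1)

Derivation:
step 0: pivot 4 → sign +
step 1: row/col 1 already zero → sign 0
signature = (1, 0, 1)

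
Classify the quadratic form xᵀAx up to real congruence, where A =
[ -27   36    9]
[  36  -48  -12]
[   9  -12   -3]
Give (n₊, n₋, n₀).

Answer: (0, 1, 2)

Derivation:
step 0: pivot -27 → sign −
step 1: row/col 1 already zero → sign 0
step 2: row/col 2 already zero → sign 0
signature = (0, 1, 2)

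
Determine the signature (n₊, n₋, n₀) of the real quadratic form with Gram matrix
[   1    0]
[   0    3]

Answer: (2, 0, 0)

Derivation:
step 0: pivot 1 → sign +
step 1: pivot 3 → sign +
signature = (2, 0, 0)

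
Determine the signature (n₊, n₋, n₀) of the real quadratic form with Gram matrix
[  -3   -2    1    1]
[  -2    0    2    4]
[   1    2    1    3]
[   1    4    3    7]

Answer: (1, 2, 1)

Derivation:
step 0: pivot -3 → sign −
step 1: pivot 4/3 → sign +
step 2: pivot -1 → sign −
step 3: row/col 3 already zero → sign 0
signature = (1, 2, 1)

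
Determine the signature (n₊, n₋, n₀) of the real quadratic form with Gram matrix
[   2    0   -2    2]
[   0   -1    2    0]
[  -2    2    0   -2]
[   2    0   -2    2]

step 0: pivot 2 → sign +
step 1: pivot -1 → sign −
step 2: pivot 2 → sign +
step 3: row/col 3 already zero → sign 0
signature = (2, 1, 1)

Answer: (2, 1, 1)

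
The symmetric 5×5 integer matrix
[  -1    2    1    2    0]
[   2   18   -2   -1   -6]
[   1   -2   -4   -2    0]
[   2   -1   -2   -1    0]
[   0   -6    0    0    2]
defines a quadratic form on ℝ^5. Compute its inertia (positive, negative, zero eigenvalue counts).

Answer: (3, 2, 0)

Derivation:
step 0: pivot -1 → sign −
step 1: pivot 22 → sign +
step 2: pivot -3 → sign −
step 3: pivot 57/22 → sign +
step 4: pivot 2/19 → sign +
signature = (3, 2, 0)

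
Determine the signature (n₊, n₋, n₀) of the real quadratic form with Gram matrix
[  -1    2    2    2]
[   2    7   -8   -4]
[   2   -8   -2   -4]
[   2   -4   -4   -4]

Answer: (2, 1, 1)

Derivation:
step 0: pivot -1 → sign −
step 1: pivot 11 → sign +
step 2: pivot 6/11 → sign +
step 3: row/col 3 already zero → sign 0
signature = (2, 1, 1)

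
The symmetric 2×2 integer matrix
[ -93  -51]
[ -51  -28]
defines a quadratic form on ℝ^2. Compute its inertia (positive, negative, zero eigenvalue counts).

Answer: (0, 2, 0)

Derivation:
step 0: pivot -93 → sign −
step 1: pivot -1/31 → sign −
signature = (0, 2, 0)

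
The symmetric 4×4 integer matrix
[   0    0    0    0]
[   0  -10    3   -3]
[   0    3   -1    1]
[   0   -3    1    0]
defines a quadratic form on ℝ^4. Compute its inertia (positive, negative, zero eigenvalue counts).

Answer: (1, 2, 1)

Derivation:
step 0: pivot -10 → sign −
step 1: pivot -1/10 → sign −
step 2: pivot 1 → sign +
step 3: row/col 3 already zero → sign 0
signature = (1, 2, 1)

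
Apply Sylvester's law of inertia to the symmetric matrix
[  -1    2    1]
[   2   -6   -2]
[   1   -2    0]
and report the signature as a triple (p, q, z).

Answer: (1, 2, 0)

Derivation:
step 0: pivot -1 → sign −
step 1: pivot -2 → sign −
step 2: pivot 1 → sign +
signature = (1, 2, 0)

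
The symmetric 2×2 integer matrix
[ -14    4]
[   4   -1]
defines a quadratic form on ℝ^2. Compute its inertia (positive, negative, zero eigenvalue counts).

Answer: (1, 1, 0)

Derivation:
step 0: pivot -14 → sign −
step 1: pivot 1/7 → sign +
signature = (1, 1, 0)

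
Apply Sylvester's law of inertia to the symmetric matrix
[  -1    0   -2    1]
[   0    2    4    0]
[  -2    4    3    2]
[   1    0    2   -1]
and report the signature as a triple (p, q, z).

Answer: (1, 2, 1)

Derivation:
step 0: pivot -1 → sign −
step 1: pivot 2 → sign +
step 2: pivot -1 → sign −
step 3: row/col 3 already zero → sign 0
signature = (1, 2, 1)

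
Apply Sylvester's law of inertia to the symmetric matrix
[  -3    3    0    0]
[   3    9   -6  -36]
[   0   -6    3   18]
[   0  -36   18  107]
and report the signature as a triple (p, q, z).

Answer: (1, 2, 1)

Derivation:
step 0: pivot -3 → sign −
step 1: pivot 12 → sign +
step 2: pivot -1 → sign −
step 3: row/col 3 already zero → sign 0
signature = (1, 2, 1)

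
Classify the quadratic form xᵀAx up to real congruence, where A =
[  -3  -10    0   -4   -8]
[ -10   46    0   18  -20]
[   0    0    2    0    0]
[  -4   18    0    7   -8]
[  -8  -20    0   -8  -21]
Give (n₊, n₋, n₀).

Answer: (2, 3, 0)

Derivation:
step 0: pivot -3 → sign −
step 1: pivot 238/3 → sign +
step 2: pivot 2 → sign +
step 3: pivot -5/119 → sign −
step 4: pivot -1/5 → sign −
signature = (2, 3, 0)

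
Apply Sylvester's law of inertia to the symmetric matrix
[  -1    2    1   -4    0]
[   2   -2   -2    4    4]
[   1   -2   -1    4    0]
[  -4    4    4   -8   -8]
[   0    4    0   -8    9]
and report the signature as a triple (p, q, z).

step 0: pivot -1 → sign −
step 1: pivot 2 → sign +
step 2: pivot 1 → sign +
step 3: row/col 3 already zero → sign 0
step 4: row/col 4 already zero → sign 0
signature = (2, 1, 2)

Answer: (2, 1, 2)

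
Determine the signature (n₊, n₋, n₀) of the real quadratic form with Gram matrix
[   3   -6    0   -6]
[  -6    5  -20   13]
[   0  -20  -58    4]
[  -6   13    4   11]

Answer: (2, 2, 0)

Derivation:
step 0: pivot 3 → sign +
step 1: pivot -7 → sign −
step 2: pivot -6/7 → sign −
step 3: pivot 2/3 → sign +
signature = (2, 2, 0)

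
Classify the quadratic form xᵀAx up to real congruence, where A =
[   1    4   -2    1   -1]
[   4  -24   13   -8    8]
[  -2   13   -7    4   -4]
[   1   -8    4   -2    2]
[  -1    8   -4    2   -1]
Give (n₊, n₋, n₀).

step 0: pivot 1 → sign +
step 1: pivot -40 → sign −
step 2: pivot 1/40 → sign +
step 3: pivot -3 → sign −
step 4: pivot 1 → sign +
signature = (3, 2, 0)

Answer: (3, 2, 0)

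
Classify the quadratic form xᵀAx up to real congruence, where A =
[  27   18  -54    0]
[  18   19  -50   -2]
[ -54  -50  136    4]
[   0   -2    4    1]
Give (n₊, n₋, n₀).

step 0: pivot 27 → sign +
step 1: pivot 7 → sign +
step 2: pivot 3/7 → sign +
step 3: row/col 3 already zero → sign 0
signature = (3, 0, 1)

Answer: (3, 0, 1)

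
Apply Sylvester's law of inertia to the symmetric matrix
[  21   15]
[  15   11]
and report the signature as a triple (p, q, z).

step 0: pivot 21 → sign +
step 1: pivot 2/7 → sign +
signature = (2, 0, 0)

Answer: (2, 0, 0)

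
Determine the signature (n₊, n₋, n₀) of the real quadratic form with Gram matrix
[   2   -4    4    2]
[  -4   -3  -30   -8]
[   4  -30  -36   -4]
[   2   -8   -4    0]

step 0: pivot 2 → sign +
step 1: pivot -11 → sign −
step 2: pivot -6/11 → sign −
step 3: row/col 3 already zero → sign 0
signature = (1, 2, 1)

Answer: (1, 2, 1)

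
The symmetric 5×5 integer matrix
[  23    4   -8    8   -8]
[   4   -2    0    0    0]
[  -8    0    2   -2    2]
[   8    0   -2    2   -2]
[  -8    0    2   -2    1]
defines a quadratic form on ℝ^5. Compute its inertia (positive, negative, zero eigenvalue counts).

Answer: (1, 3, 1)

Derivation:
step 0: pivot 23 → sign +
step 1: pivot -62/23 → sign −
step 2: pivot -2/31 → sign −
step 3: pivot -1 → sign −
step 4: row/col 4 already zero → sign 0
signature = (1, 3, 1)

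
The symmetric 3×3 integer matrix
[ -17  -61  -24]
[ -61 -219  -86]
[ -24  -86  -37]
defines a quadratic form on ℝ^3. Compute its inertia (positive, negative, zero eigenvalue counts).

step 0: pivot -17 → sign −
step 1: pivot -2/17 → sign −
step 2: pivot -3 → sign −
signature = (0, 3, 0)

Answer: (0, 3, 0)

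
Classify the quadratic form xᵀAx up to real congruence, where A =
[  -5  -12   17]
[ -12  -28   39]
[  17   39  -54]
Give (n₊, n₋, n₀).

step 0: pivot -5 → sign −
step 1: pivot 4/5 → sign +
step 2: pivot -1/4 → sign −
signature = (1, 2, 0)

Answer: (1, 2, 0)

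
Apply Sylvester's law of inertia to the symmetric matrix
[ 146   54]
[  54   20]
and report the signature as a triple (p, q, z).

step 0: pivot 146 → sign +
step 1: pivot 2/73 → sign +
signature = (2, 0, 0)

Answer: (2, 0, 0)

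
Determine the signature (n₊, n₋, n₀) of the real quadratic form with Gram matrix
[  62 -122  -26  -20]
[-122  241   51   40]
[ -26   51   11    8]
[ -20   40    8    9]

step 0: pivot 62 → sign +
step 1: pivot 29/31 → sign +
step 2: pivot 2/29 → sign +
step 3: pivot 1 → sign +
signature = (4, 0, 0)

Answer: (4, 0, 0)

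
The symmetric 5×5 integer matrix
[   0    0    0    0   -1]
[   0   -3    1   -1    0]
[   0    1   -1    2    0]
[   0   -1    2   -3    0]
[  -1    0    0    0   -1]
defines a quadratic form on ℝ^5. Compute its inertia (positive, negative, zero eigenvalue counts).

step 0: pivot -3 → sign −
step 1: pivot -2/3 → sign −
step 2: pivot 3/2 → sign +
step 3: pivot -1 → sign −
step 4: pivot 1 → sign +
signature = (2, 3, 0)

Answer: (2, 3, 0)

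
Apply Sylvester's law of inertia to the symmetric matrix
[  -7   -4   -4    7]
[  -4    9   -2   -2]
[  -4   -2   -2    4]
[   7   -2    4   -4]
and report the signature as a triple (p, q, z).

step 0: pivot -7 → sign −
step 1: pivot 79/7 → sign +
step 2: pivot 22/79 → sign +
step 3: pivot -3/11 → sign −
signature = (2, 2, 0)

Answer: (2, 2, 0)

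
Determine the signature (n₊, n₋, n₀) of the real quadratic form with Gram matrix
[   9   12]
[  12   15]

Answer: (1, 1, 0)

Derivation:
step 0: pivot 9 → sign +
step 1: pivot -1 → sign −
signature = (1, 1, 0)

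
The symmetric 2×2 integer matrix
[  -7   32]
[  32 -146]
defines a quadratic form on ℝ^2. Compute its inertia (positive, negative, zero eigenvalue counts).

step 0: pivot -7 → sign −
step 1: pivot 2/7 → sign +
signature = (1, 1, 0)

Answer: (1, 1, 0)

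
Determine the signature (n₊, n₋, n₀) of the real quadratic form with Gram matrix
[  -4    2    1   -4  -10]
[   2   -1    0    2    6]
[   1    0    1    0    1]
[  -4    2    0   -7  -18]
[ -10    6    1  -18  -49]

Answer: (1, 4, 0)

Derivation:
step 0: pivot -4 → sign −
step 1: pivot 5/4 → sign +
step 2: pivot -1/5 → sign −
step 3: pivot -3 → sign −
step 4: pivot -1 → sign −
signature = (1, 4, 0)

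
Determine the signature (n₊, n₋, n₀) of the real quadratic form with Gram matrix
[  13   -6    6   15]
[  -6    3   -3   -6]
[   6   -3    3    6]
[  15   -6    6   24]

step 0: pivot 13 → sign +
step 1: pivot 3/13 → sign +
step 2: pivot 3 → sign +
step 3: row/col 3 already zero → sign 0
signature = (3, 0, 1)

Answer: (3, 0, 1)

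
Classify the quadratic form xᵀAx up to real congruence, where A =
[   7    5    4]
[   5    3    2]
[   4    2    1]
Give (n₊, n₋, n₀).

step 0: pivot 7 → sign +
step 1: pivot -4/7 → sign −
step 2: row/col 2 already zero → sign 0
signature = (1, 1, 1)

Answer: (1, 1, 1)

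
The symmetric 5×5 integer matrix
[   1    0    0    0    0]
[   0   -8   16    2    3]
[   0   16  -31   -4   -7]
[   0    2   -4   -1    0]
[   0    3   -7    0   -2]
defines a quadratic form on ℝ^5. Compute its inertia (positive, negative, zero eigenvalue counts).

Answer: (2, 3, 0)

Derivation:
step 0: pivot 1 → sign +
step 1: pivot -8 → sign −
step 2: pivot 1 → sign +
step 3: pivot -1/2 → sign −
step 4: pivot -3/4 → sign −
signature = (2, 3, 0)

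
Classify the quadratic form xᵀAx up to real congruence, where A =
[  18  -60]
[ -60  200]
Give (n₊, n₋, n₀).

Answer: (1, 0, 1)

Derivation:
step 0: pivot 18 → sign +
step 1: row/col 1 already zero → sign 0
signature = (1, 0, 1)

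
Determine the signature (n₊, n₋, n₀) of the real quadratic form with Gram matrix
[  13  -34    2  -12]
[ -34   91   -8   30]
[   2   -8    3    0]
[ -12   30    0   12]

Answer: (2, 1, 1)

Derivation:
step 0: pivot 13 → sign +
step 1: pivot 27/13 → sign +
step 2: pivot -1 → sign −
step 3: row/col 3 already zero → sign 0
signature = (2, 1, 1)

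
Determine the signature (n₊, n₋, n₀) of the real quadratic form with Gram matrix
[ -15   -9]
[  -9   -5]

Answer: (1, 1, 0)

Derivation:
step 0: pivot -15 → sign −
step 1: pivot 2/5 → sign +
signature = (1, 1, 0)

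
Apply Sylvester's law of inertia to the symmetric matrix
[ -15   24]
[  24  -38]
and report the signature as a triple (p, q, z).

Answer: (1, 1, 0)

Derivation:
step 0: pivot -15 → sign −
step 1: pivot 2/5 → sign +
signature = (1, 1, 0)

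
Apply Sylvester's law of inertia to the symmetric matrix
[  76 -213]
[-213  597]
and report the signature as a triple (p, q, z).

step 0: pivot 76 → sign +
step 1: pivot 3/76 → sign +
signature = (2, 0, 0)

Answer: (2, 0, 0)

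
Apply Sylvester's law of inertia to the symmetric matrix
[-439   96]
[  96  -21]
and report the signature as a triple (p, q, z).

Answer: (0, 2, 0)

Derivation:
step 0: pivot -439 → sign −
step 1: pivot -3/439 → sign −
signature = (0, 2, 0)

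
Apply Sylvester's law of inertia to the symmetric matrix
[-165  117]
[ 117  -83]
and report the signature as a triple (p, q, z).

Answer: (0, 2, 0)

Derivation:
step 0: pivot -165 → sign −
step 1: pivot -2/55 → sign −
signature = (0, 2, 0)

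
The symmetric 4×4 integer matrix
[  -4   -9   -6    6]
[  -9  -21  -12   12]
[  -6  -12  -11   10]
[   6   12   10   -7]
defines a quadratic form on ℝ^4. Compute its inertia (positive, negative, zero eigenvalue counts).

step 0: pivot -4 → sign −
step 1: pivot -3/4 → sign −
step 2: pivot 1 → sign +
step 3: pivot 1 → sign +
signature = (2, 2, 0)

Answer: (2, 2, 0)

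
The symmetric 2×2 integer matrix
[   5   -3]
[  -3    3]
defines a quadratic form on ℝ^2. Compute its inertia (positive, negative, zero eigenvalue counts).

step 0: pivot 5 → sign +
step 1: pivot 6/5 → sign +
signature = (2, 0, 0)

Answer: (2, 0, 0)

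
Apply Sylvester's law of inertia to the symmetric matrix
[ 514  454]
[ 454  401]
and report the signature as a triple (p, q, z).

step 0: pivot 514 → sign +
step 1: pivot -1/257 → sign −
signature = (1, 1, 0)

Answer: (1, 1, 0)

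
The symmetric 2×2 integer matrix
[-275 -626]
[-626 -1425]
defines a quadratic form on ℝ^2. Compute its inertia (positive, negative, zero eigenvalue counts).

Answer: (1, 1, 0)

Derivation:
step 0: pivot -275 → sign −
step 1: pivot 1/275 → sign +
signature = (1, 1, 0)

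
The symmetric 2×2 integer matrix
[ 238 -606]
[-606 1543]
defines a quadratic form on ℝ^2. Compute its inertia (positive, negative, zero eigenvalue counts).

Answer: (1, 1, 0)

Derivation:
step 0: pivot 238 → sign +
step 1: pivot -1/119 → sign −
signature = (1, 1, 0)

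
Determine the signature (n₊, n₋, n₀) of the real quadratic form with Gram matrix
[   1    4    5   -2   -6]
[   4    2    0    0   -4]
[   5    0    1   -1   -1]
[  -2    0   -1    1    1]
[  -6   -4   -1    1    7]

step 0: pivot 1 → sign +
step 1: pivot -14 → sign −
step 2: pivot 32/7 → sign +
step 3: pivot 9/32 → sign +
step 4: pivot -2 → sign −
signature = (3, 2, 0)

Answer: (3, 2, 0)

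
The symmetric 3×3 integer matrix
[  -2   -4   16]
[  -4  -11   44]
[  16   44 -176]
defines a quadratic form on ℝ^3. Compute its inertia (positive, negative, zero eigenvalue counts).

Answer: (0, 2, 1)

Derivation:
step 0: pivot -2 → sign −
step 1: pivot -3 → sign −
step 2: row/col 2 already zero → sign 0
signature = (0, 2, 1)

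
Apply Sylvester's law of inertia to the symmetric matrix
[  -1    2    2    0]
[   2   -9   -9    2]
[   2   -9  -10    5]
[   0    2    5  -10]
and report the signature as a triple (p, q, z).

step 0: pivot -1 → sign −
step 1: pivot -5 → sign −
step 2: pivot -1 → sign −
step 3: pivot -1/5 → sign −
signature = (0, 4, 0)

Answer: (0, 4, 0)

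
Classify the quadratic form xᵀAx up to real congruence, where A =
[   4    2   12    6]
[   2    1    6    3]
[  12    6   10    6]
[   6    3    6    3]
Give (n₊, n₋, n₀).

step 0: pivot 4 → sign +
step 1: pivot -26 → sign −
step 2: pivot -6/13 → sign −
step 3: row/col 3 already zero → sign 0
signature = (1, 2, 1)

Answer: (1, 2, 1)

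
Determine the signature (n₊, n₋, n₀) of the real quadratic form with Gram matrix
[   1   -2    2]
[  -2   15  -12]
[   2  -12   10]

step 0: pivot 1 → sign +
step 1: pivot 11 → sign +
step 2: pivot 2/11 → sign +
signature = (3, 0, 0)

Answer: (3, 0, 0)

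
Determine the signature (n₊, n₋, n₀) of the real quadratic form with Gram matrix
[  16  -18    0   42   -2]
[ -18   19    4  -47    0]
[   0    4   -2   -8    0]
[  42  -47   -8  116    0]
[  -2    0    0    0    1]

step 0: pivot 16 → sign +
step 1: pivot -5/4 → sign −
step 2: pivot 54/5 → sign +
step 3: pivot 1 → sign +
step 4: row/col 4 already zero → sign 0
signature = (3, 1, 1)

Answer: (3, 1, 1)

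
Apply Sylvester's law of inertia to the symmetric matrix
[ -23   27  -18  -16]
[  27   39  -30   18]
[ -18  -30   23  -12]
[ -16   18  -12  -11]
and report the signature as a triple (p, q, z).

step 0: pivot -23 → sign −
step 1: pivot 1626/23 → sign +
step 2: pivot 29/271 → sign +
step 3: pivot 3/29 → sign +
signature = (3, 1, 0)

Answer: (3, 1, 0)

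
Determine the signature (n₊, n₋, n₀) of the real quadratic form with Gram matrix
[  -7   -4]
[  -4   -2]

Answer: (1, 1, 0)

Derivation:
step 0: pivot -7 → sign −
step 1: pivot 2/7 → sign +
signature = (1, 1, 0)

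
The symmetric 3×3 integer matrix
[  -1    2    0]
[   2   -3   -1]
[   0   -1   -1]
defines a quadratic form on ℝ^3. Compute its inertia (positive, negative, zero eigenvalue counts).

Answer: (1, 2, 0)

Derivation:
step 0: pivot -1 → sign −
step 1: pivot 1 → sign +
step 2: pivot -2 → sign −
signature = (1, 2, 0)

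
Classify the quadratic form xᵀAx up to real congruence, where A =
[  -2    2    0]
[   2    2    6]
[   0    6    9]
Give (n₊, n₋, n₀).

Answer: (1, 1, 1)

Derivation:
step 0: pivot -2 → sign −
step 1: pivot 4 → sign +
step 2: row/col 2 already zero → sign 0
signature = (1, 1, 1)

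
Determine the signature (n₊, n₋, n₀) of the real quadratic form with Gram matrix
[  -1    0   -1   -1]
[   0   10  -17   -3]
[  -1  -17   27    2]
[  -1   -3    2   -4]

step 0: pivot -1 → sign −
step 1: pivot 10 → sign +
step 2: pivot -9/10 → sign −
step 3: pivot 1 → sign +
signature = (2, 2, 0)

Answer: (2, 2, 0)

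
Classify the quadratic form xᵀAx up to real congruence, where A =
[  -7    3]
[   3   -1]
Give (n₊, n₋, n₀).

Answer: (1, 1, 0)

Derivation:
step 0: pivot -7 → sign −
step 1: pivot 2/7 → sign +
signature = (1, 1, 0)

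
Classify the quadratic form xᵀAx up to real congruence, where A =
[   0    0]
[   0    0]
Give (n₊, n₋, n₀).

step 0: row/col 0 already zero → sign 0
step 1: row/col 1 already zero → sign 0
signature = (0, 0, 2)

Answer: (0, 0, 2)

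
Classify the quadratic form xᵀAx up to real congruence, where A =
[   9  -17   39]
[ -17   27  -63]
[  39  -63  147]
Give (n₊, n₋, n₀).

Answer: (2, 1, 0)

Derivation:
step 0: pivot 9 → sign +
step 1: pivot -46/9 → sign −
step 2: pivot 6/23 → sign +
signature = (2, 1, 0)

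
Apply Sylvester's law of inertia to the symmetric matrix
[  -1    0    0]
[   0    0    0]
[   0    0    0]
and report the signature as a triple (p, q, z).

step 0: pivot -1 → sign −
step 1: row/col 1 already zero → sign 0
step 2: row/col 2 already zero → sign 0
signature = (0, 1, 2)

Answer: (0, 1, 2)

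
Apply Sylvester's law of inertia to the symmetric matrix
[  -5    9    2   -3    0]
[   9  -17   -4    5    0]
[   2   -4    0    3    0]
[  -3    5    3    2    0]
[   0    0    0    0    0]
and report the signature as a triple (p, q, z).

Answer: (1, 2, 2)

Derivation:
step 0: pivot -5 → sign −
step 1: pivot -4/5 → sign −
step 2: pivot 1 → sign +
step 3: row/col 3 already zero → sign 0
step 4: row/col 4 already zero → sign 0
signature = (1, 2, 2)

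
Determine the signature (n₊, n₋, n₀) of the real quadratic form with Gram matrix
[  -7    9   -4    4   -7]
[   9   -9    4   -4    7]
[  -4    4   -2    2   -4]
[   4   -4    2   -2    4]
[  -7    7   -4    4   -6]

step 0: pivot -7 → sign −
step 1: pivot 18/7 → sign +
step 2: pivot -2/9 → sign −
step 3: pivot 3 → sign +
step 4: row/col 4 already zero → sign 0
signature = (2, 2, 1)

Answer: (2, 2, 1)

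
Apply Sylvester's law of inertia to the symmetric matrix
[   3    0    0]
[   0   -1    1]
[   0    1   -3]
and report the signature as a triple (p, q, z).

step 0: pivot 3 → sign +
step 1: pivot -1 → sign −
step 2: pivot -2 → sign −
signature = (1, 2, 0)

Answer: (1, 2, 0)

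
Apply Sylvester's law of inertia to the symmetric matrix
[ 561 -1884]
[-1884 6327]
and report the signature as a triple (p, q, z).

Answer: (1, 1, 0)

Derivation:
step 0: pivot 561 → sign +
step 1: pivot -3/187 → sign −
signature = (1, 1, 0)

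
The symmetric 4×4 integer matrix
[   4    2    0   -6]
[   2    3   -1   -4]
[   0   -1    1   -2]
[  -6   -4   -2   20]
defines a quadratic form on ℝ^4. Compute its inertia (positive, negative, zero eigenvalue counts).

step 0: pivot 4 → sign +
step 1: pivot 2 → sign +
step 2: pivot 1/2 → sign +
step 3: pivot -2 → sign −
signature = (3, 1, 0)

Answer: (3, 1, 0)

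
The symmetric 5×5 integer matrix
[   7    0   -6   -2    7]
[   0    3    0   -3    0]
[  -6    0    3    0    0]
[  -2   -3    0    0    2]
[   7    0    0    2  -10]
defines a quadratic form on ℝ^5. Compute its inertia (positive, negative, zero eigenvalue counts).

step 0: pivot 7 → sign +
step 1: pivot 3 → sign +
step 2: pivot -15/7 → sign −
step 3: pivot -11/5 → sign −
step 4: pivot 1/11 → sign +
signature = (3, 2, 0)

Answer: (3, 2, 0)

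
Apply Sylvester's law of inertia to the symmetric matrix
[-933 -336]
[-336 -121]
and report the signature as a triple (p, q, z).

Answer: (1, 1, 0)

Derivation:
step 0: pivot -933 → sign −
step 1: pivot 1/311 → sign +
signature = (1, 1, 0)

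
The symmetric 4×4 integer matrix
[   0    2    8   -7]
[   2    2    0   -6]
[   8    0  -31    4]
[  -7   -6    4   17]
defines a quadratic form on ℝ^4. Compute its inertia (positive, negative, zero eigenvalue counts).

Answer: (2, 2, 0)

Derivation:
step 0: pivot 2 → sign +
step 1: pivot -2 → sign −
step 2: pivot 1 → sign +
step 3: pivot -1/2 → sign −
signature = (2, 2, 0)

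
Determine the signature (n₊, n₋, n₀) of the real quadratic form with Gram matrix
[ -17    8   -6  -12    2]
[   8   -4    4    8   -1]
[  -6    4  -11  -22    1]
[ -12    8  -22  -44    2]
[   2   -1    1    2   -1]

Answer: (0, 4, 1)

Derivation:
step 0: pivot -17 → sign −
step 1: pivot -4/17 → sign −
step 2: pivot -3 → sign −
step 3: pivot -3/4 → sign −
step 4: row/col 4 already zero → sign 0
signature = (0, 4, 1)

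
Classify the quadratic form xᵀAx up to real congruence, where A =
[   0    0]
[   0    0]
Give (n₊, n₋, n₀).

Answer: (0, 0, 2)

Derivation:
step 0: row/col 0 already zero → sign 0
step 1: row/col 1 already zero → sign 0
signature = (0, 0, 2)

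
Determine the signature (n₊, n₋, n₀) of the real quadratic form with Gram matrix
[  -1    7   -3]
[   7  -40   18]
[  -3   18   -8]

Answer: (1, 1, 1)

Derivation:
step 0: pivot -1 → sign −
step 1: pivot 9 → sign +
step 2: row/col 2 already zero → sign 0
signature = (1, 1, 1)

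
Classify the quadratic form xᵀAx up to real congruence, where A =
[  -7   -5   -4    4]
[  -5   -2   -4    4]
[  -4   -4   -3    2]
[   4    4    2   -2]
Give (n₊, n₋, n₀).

step 0: pivot -7 → sign −
step 1: pivot 11/7 → sign +
step 2: pivot -17/11 → sign −
step 3: pivot -6/17 → sign −
signature = (1, 3, 0)

Answer: (1, 3, 0)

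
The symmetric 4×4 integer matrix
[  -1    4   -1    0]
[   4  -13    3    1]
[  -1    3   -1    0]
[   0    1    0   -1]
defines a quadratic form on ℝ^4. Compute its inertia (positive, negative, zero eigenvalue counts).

Answer: (1, 3, 0)

Derivation:
step 0: pivot -1 → sign −
step 1: pivot 3 → sign +
step 2: pivot -1/3 → sign −
step 3: pivot -1 → sign −
signature = (1, 3, 0)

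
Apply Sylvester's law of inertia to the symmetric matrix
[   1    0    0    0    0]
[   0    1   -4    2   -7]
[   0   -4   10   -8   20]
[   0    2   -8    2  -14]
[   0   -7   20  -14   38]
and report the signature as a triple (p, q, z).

step 0: pivot 1 → sign +
step 1: pivot 1 → sign +
step 2: pivot -6 → sign −
step 3: pivot -2 → sign −
step 4: pivot -1/3 → sign −
signature = (2, 3, 0)

Answer: (2, 3, 0)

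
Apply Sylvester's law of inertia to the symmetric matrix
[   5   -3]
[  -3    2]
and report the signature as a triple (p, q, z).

Answer: (2, 0, 0)

Derivation:
step 0: pivot 5 → sign +
step 1: pivot 1/5 → sign +
signature = (2, 0, 0)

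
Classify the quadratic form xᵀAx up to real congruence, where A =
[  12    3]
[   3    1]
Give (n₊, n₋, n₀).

Answer: (2, 0, 0)

Derivation:
step 0: pivot 12 → sign +
step 1: pivot 1/4 → sign +
signature = (2, 0, 0)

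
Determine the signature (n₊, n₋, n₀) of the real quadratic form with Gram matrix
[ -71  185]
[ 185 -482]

Answer: (1, 1, 0)

Derivation:
step 0: pivot -71 → sign −
step 1: pivot 3/71 → sign +
signature = (1, 1, 0)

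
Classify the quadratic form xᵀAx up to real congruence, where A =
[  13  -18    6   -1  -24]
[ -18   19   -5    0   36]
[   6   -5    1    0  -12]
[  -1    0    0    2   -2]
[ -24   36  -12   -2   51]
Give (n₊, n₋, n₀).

Answer: (3, 2, 0)

Derivation:
step 0: pivot 13 → sign +
step 1: pivot -77/13 → sign −
step 2: pivot 6/77 → sign +
step 3: pivot 1 → sign +
step 4: pivot -1 → sign −
signature = (3, 2, 0)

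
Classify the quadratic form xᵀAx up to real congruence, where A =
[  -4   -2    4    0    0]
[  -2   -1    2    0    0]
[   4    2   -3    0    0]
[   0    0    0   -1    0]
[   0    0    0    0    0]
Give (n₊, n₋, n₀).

step 0: pivot -4 → sign −
step 1: pivot 1 → sign +
step 2: pivot -1 → sign −
step 3: row/col 3 already zero → sign 0
step 4: row/col 4 already zero → sign 0
signature = (1, 2, 2)

Answer: (1, 2, 2)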